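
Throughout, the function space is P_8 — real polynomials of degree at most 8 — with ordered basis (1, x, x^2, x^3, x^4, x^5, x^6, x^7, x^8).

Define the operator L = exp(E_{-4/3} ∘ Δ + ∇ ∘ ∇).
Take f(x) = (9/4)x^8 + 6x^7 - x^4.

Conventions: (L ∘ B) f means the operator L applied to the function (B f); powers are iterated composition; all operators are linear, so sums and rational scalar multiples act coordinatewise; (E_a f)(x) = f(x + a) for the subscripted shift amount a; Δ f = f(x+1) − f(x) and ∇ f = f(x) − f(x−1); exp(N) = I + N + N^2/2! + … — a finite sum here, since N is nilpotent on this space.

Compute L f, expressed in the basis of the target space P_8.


order-1 term: 18x^7 + 63x^6 - 420x^5 + (5635/6)x^4 - (2924/3)x^3 + (2705/9)x^2 + (20216/81)x - 18671/108
order-2 term: 63x^6 + 252x^5 - (4095/2)x^4 + (6860/3)x^3 + (22291/3)x^2 - (59372/3)x + 4271299/324
order-3 term: 126x^5 + 525x^4 - 3990x^3 + 1260x^2 + 17034x - 101729/6
order-4 term: (315/2)x^4 + 630x^3 - 3885x^2 - (1750/3)x + 103595/12
order-5 term: 126x^3 + 441x^2 - 1890x - 2975/6
order-6 term: 63x^2 + 168x - 735/2
order-7 term: 18x + 27
order-8 term: 9/4
the series for exp(E_{-4/3} ∘ Δ + ∇ ∘ ∇) f terminates at order 8
exp(E_{-4/3} ∘ Δ + ∇ ∘ ∇) f = (9/4)x^8 + 24x^7 + 126x^6 - 42x^5 - (2561/6)x^4 - 1922x^3 + (50489/9)x^2 - (388348/81)x + 624371/162

g(x) = (9/4)x^8 + 24x^7 + 126x^6 - 42x^5 - (2561/6)x^4 - 1922x^3 + (50489/9)x^2 - (388348/81)x + 624371/162


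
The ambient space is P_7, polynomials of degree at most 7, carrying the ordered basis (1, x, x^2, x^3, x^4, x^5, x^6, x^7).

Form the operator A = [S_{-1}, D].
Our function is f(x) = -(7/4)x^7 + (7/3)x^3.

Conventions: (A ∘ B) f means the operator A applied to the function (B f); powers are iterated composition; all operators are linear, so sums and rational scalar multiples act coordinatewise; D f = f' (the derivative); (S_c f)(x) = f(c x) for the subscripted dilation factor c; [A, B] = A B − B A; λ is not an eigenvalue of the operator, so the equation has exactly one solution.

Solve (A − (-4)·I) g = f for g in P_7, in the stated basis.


the image equals g(x) = -(7/16)x^7 + (49/32)x^6 + (147/32)x^5 - (735/64)x^4 - (2149/96)x^3 + (2149/64)x^2 + (2149/64)x - 2149/128

write g with unknown coordinates in the stated basis and equate coefficients in (A − (-4)·I) g = f
solving from the highest basis element down gives g = -(7/16)x^7 + (49/32)x^6 + (147/32)x^5 - (735/64)x^4 - (2149/96)x^3 + (2149/64)x^2 + (2149/64)x - 2149/128
check: A g = -(49/8)x^6 - (147/8)x^5 + (735/16)x^4 + (735/8)x^3 - (2149/16)x^2 - (2149/16)x + 2149/32
so A g − (-4)·g = -(7/4)x^7 + (7/3)x^3 = f ✓


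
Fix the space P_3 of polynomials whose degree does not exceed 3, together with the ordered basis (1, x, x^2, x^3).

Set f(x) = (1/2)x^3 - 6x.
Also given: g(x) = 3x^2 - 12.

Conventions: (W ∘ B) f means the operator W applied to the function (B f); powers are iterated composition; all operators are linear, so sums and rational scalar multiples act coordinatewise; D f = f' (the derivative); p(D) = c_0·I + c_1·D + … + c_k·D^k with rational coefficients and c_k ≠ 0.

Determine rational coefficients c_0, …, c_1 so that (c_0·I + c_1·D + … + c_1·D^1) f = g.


p(D) = 2·D, i.e. c_0 = 0, c_1 = 2

D^0 f = (1/2)x^3 - 6x
D^1 f = (3/2)x^2 - 6
matching coefficients of g against c_0 f + c_1 Df + … from the top degree down determines the c_i
solution: c_0 = 0, c_1 = 2


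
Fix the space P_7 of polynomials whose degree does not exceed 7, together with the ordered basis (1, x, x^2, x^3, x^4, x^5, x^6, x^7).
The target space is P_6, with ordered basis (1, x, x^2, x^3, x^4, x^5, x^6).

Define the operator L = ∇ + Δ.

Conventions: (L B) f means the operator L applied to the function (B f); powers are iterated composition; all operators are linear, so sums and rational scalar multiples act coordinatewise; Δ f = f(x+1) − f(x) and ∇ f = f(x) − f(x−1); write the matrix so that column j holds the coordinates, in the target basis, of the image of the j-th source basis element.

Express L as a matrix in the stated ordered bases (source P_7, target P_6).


the matrix is [[0, 2, 0, 2, 0, 2, 0, 2]; [0, 0, 4, 0, 8, 0, 12, 0]; [0, 0, 0, 6, 0, 20, 0, 42]; [0, 0, 0, 0, 8, 0, 40, 0]; [0, 0, 0, 0, 0, 10, 0, 70]; [0, 0, 0, 0, 0, 0, 12, 0]; [0, 0, 0, 0, 0, 0, 0, 14]] (rows listed top to bottom)

image of 1: 0
image of x: 2
image of x^2: 4x
image of x^3: 6x^2 + 2
image of x^4: 8x^3 + 8x
image of x^5: 10x^4 + 20x^2 + 2
image of x^6: 12x^5 + 40x^3 + 12x
image of x^7: 14x^6 + 70x^4 + 42x^2 + 2
each image's coordinates form column j of the matrix


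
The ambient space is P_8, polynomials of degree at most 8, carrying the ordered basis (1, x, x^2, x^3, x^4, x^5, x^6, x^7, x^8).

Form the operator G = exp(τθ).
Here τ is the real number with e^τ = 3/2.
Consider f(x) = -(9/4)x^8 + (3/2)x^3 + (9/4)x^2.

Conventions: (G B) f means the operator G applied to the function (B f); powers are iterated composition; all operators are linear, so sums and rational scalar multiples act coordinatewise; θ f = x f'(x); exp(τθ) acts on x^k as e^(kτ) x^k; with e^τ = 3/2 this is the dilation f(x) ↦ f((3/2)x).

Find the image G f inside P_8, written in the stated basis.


exp(τθ) x^k = e^(kτ) x^k; with e^τ = 3/2 this sends x^k to (3/2)^k x^k
x^2 ↦ 9/4 x^2
x^3 ↦ 27/8 x^3
x^8 ↦ 6561/256 x^8
applying this coordinatewise to f: exp(τθ) f = -(59049/1024)x^8 + (81/16)x^3 + (81/16)x^2

the image equals g(x) = -(59049/1024)x^8 + (81/16)x^3 + (81/16)x^2


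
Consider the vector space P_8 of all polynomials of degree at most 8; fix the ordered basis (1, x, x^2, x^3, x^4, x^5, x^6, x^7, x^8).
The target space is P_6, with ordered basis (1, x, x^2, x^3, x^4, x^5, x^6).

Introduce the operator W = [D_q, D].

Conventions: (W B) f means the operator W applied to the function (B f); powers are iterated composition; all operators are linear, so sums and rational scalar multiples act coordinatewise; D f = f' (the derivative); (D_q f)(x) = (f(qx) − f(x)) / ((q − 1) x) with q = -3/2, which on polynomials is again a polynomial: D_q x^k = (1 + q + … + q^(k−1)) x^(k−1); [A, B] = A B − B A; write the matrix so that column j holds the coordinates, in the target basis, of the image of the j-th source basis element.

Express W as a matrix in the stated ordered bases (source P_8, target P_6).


image of 1: 0
image of x: 0
image of x^2: 5/2
image of x^3: -5x
image of x^4: (95/8)x^2
image of x^5: -(175/8)x^3
image of x^6: (1325/32)x^4
image of x^7: -(145/2)x^5
image of x^8: (16235/128)x^6
each image's coordinates form column j of the matrix

the matrix is [[0, 0, 5/2, 0, 0, 0, 0, 0, 0]; [0, 0, 0, -5, 0, 0, 0, 0, 0]; [0, 0, 0, 0, 95/8, 0, 0, 0, 0]; [0, 0, 0, 0, 0, -175/8, 0, 0, 0]; [0, 0, 0, 0, 0, 0, 1325/32, 0, 0]; [0, 0, 0, 0, 0, 0, 0, -145/2, 0]; [0, 0, 0, 0, 0, 0, 0, 0, 16235/128]] (rows listed top to bottom)


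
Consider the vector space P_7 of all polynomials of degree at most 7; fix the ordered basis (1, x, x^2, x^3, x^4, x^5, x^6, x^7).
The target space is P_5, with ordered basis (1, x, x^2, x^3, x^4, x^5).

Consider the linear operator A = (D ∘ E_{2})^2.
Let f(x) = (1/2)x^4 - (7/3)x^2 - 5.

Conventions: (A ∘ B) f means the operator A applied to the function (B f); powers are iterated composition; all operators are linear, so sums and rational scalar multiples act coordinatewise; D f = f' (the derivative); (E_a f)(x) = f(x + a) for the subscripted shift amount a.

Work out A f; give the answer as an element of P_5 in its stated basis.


the result is g(x) = 6x^2 + 48x + 274/3

E_{2} f = (1/2)x^4 + 4x^3 + (29/3)x^2 + (20/3)x - 19/3
D E_{2} f = 2x^3 + 12x^2 + (58/3)x + 20/3
E_{2} (D ∘ E_{2}) f = 2x^3 + 24x^2 + (274/3)x + 328/3
D E_{2} (D ∘ E_{2}) f = 6x^2 + 48x + 274/3


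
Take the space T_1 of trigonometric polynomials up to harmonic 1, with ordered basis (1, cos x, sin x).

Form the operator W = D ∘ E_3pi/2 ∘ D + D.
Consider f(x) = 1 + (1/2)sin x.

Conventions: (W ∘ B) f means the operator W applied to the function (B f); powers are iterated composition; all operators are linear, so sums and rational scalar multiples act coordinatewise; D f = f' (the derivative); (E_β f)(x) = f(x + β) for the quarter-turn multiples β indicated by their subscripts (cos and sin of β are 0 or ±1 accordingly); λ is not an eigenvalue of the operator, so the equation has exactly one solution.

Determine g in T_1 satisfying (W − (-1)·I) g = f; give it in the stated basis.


write g with unknown coordinates in the stated basis and equate coefficients in (W − (-1)·I) g = f
solving from the highest basis element down gives g = 1 - (1/5)cos x + (1/10)sin x
check: W g = (1/5)cos x + (2/5)sin x
so W g − (-1)·g = 1 + (1/2)sin x = f ✓

the result is g(x) = 1 - (1/5)cos x + (1/10)sin x


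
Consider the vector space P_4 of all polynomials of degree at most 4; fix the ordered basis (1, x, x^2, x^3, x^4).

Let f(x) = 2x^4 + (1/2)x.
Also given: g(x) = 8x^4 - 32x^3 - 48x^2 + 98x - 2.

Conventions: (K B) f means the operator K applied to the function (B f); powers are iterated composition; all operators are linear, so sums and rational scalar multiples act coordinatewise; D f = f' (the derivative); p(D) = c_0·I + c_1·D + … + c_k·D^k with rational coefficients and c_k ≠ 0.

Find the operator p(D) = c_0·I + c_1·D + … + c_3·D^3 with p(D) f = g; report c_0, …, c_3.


c_0 = 4, c_1 = -4, c_2 = -2, c_3 = 2

D^0 f = 2x^4 + (1/2)x
D^1 f = 8x^3 + 1/2
D^2 f = 24x^2
D^3 f = 48x
matching coefficients of g against c_0 f + c_1 Df + … from the top degree down determines the c_i
solution: c_0 = 4, c_1 = -4, c_2 = -2, c_3 = 2


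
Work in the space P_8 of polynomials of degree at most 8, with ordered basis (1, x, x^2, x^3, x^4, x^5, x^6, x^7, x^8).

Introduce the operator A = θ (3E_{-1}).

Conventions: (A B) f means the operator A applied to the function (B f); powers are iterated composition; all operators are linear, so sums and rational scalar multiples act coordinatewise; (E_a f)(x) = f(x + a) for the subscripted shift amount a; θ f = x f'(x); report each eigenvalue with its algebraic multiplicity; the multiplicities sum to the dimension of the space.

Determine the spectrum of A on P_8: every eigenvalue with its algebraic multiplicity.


image of 1: 0
image of x: 3x
image of x^2: 6x^2 - 6x
image of x^3: 9x^3 - 18x^2 + 9x
image of x^4: 12x^4 - 36x^3 + 36x^2 - 12x
image of x^5: 15x^5 - 60x^4 + 90x^3 - 60x^2 + 15x
image of x^6: 18x^6 - 90x^5 + 180x^4 - 180x^3 + 90x^2 - 18x
image of x^7: 21x^7 - 126x^6 + 315x^5 - 420x^4 + 315x^3 - 126x^2 + 21x
image of x^8: 24x^8 - 168x^7 + 504x^6 - 840x^5 + 840x^4 - 504x^3 + 168x^2 - 24x
the matrix is upper triangular; its diagonal is (0, 3, 6, 9, 12, 15, 18, 21, 24)
for a triangular matrix the eigenvalues are the diagonal entries, with algebraic multiplicity their repetition count

λ = 0 (multiplicity 1), λ = 3 (multiplicity 1), λ = 6 (multiplicity 1), λ = 9 (multiplicity 1), λ = 12 (multiplicity 1), λ = 15 (multiplicity 1), λ = 18 (multiplicity 1), λ = 21 (multiplicity 1), λ = 24 (multiplicity 1)


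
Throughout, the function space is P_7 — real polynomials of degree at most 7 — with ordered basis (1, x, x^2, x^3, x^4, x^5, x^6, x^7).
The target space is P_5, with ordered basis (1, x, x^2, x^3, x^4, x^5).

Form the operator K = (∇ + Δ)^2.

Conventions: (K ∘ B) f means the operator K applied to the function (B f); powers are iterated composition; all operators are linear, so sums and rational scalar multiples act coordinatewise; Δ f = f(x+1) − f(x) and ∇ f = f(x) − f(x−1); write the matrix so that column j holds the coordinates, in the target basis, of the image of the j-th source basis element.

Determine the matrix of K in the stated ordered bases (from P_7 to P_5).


image of 1: 0
image of x: 0
image of x^2: 8
image of x^3: 24x
image of x^4: 48x^2 + 32
image of x^5: 80x^3 + 160x
image of x^6: 120x^4 + 480x^2 + 128
image of x^7: 168x^5 + 1120x^3 + 896x
each image's coordinates form column j of the matrix

the matrix is [[0, 0, 8, 0, 32, 0, 128, 0]; [0, 0, 0, 24, 0, 160, 0, 896]; [0, 0, 0, 0, 48, 0, 480, 0]; [0, 0, 0, 0, 0, 80, 0, 1120]; [0, 0, 0, 0, 0, 0, 120, 0]; [0, 0, 0, 0, 0, 0, 0, 168]] (rows listed top to bottom)


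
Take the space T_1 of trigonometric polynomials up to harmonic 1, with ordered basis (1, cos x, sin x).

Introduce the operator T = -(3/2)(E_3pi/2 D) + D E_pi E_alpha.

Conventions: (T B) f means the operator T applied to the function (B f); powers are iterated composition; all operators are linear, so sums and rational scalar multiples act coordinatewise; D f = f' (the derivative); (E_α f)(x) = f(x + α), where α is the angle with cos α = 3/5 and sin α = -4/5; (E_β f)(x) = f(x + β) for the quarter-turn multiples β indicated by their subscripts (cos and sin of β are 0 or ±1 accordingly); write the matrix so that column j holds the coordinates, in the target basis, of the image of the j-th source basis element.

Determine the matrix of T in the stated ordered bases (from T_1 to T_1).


the matrix is [[0, 0, 0]; [0, -23/10, -3/5]; [0, 3/5, -23/10]] (rows listed top to bottom)

image of 1: 0
image of cos x: -(23/10)cos x + (3/5)sin x
image of sin x: -(3/5)cos x - (23/10)sin x
each image's coordinates form column j of the matrix


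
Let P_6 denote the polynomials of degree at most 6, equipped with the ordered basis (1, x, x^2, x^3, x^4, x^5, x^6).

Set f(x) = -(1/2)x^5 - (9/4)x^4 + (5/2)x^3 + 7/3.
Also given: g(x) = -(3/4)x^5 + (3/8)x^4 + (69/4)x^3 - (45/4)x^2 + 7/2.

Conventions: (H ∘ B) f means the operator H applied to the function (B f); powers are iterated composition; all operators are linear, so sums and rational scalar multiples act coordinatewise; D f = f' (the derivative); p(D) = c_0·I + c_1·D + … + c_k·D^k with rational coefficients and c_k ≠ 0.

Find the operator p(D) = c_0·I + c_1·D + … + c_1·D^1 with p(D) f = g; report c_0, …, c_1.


c_0 = 3/2, c_1 = -3/2

D^0 f = -(1/2)x^5 - (9/4)x^4 + (5/2)x^3 + 7/3
D^1 f = -(5/2)x^4 - 9x^3 + (15/2)x^2
matching coefficients of g against c_0 f + c_1 Df + … from the top degree down determines the c_i
solution: c_0 = 3/2, c_1 = -3/2


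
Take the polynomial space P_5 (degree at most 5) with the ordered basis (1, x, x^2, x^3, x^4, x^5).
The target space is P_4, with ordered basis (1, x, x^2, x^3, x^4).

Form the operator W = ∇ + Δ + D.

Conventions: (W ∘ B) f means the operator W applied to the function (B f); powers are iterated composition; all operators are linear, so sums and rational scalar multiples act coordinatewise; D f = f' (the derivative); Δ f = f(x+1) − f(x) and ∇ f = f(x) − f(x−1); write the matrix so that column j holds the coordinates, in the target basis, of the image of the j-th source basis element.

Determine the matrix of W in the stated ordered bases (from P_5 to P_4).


image of 1: 0
image of x: 3
image of x^2: 6x
image of x^3: 9x^2 + 2
image of x^4: 12x^3 + 8x
image of x^5: 15x^4 + 20x^2 + 2
each image's coordinates form column j of the matrix

the matrix is [[0, 3, 0, 2, 0, 2]; [0, 0, 6, 0, 8, 0]; [0, 0, 0, 9, 0, 20]; [0, 0, 0, 0, 12, 0]; [0, 0, 0, 0, 0, 15]] (rows listed top to bottom)


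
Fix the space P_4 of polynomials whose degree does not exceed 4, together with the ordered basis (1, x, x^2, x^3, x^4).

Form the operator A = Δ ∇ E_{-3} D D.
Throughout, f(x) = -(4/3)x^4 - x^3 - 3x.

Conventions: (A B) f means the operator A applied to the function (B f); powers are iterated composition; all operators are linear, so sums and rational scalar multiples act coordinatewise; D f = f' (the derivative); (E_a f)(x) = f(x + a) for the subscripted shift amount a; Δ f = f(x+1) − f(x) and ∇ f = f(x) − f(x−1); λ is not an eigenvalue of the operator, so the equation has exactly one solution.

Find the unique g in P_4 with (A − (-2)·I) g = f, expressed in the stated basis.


the image equals g(x) = -(2/3)x^4 - (1/2)x^3 - (3/2)x + 8

write g with unknown coordinates in the stated basis and equate coefficients in (A − (-2)·I) g = f
solving from the highest basis element down gives g = -(2/3)x^4 - (1/2)x^3 - (3/2)x + 8
check: A g = -16
so A g − (-2)·g = -(4/3)x^4 - x^3 - 3x = f ✓


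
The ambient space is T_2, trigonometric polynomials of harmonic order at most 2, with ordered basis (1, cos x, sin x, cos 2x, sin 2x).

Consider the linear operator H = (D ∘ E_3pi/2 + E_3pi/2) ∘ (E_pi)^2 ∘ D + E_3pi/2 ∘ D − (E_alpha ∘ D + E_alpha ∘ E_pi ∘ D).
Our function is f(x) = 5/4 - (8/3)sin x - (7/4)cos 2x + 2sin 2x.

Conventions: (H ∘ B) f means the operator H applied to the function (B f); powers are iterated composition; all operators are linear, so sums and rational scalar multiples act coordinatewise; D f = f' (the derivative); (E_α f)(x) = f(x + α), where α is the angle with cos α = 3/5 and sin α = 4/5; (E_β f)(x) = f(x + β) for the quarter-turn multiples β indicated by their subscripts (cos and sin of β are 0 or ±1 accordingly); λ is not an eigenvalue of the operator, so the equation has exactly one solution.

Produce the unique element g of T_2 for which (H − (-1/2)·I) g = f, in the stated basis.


the result is g(x) = 5/2 + (32/87)cos x - (80/87)sin x - (589/5190)cos 2x + (724/2595)sin 2x

write g with unknown coordinates in the stated basis and equate coefficients in (H − (-1/2)·I) g = f
solving from the highest basis element down gives g = 5/2 + (32/87)cos x - (80/87)sin x - (589/5190)cos 2x + (724/2595)sin 2x
check: H g = -(16/87)cos x - (64/29)sin x - (4394/2595)cos 2x + (4828/2595)sin 2x
so H g − (-1/2)·g = 5/4 - (8/3)sin x - (7/4)cos 2x + 2sin 2x = f ✓


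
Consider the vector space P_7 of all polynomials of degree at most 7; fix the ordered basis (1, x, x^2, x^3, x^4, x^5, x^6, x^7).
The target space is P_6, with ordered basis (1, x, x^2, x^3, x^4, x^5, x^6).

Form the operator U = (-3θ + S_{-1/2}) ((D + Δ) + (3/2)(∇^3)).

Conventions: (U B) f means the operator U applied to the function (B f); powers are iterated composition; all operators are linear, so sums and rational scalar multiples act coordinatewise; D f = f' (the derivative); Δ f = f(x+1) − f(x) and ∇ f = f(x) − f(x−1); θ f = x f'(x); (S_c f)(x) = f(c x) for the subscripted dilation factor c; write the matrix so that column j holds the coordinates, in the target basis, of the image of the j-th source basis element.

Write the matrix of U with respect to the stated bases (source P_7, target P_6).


image of 1: 0
image of x: 2
image of x^2: -14x + 1
image of x^3: -(69/2)x^2 - (21/2)x + 10
image of x^4: -73x^3 - (69/2)x^2 - 140x - 53
image of x^5: -(955/8)x^4 - (365/4)x^3 - 575x^2 + (1855/2)x + 226
image of x^6: -(1443/8)x^5 - (2865/16)x^4 - 1825x^3 + (18285/4)x^2 - 4746x - 809
image of x^7: -(8057/32)x^6 - (10101/32)x^5 - (33425/8)x^4 + (135415/8)x^3 - (54579/2)x^2 + (39641/2)x + 2710
each image's coordinates form column j of the matrix

the matrix is [[0, 2, 1, 10, -53, 226, -809, 2710]; [0, 0, -14, -21/2, -140, 1855/2, -4746, 39641/2]; [0, 0, 0, -69/2, -69/2, -575, 18285/4, -54579/2]; [0, 0, 0, 0, -73, -365/4, -1825, 135415/8]; [0, 0, 0, 0, 0, -955/8, -2865/16, -33425/8]; [0, 0, 0, 0, 0, 0, -1443/8, -10101/32]; [0, 0, 0, 0, 0, 0, 0, -8057/32]] (rows listed top to bottom)


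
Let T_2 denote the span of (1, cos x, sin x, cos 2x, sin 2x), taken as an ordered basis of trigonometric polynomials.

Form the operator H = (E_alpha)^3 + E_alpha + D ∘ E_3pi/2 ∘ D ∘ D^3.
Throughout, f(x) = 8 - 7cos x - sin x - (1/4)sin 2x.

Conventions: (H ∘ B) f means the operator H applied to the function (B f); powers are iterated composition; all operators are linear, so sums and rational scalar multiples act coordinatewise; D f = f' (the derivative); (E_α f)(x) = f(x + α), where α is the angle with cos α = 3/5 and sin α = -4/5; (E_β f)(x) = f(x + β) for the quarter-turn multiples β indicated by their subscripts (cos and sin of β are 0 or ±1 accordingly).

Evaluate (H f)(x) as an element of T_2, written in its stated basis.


E_alpha f = 8 - (17/5)cos x - (31/5)sin x + (6/25)cos 2x + (7/100)sin 2x
E_alpha E_alpha f = 8 + (73/25)cos x - (161/25)sin x - (84/625)cos 2x + (527/2500)sin 2x
E_alpha E_alpha E_alpha f = 8 + (863/125)cos x - (191/125)sin x - (2574/15625)cos 2x - (11753/62500)sin 2x
E_alpha f = 8 - (17/5)cos x - (31/5)sin x + (6/25)cos 2x + (7/100)sin 2x
D f = -cos x + 7sin x - (1/2)cos 2x
D D f = 7cos x + sin x + sin 2x
D D D f = cos x - 7sin x + 2cos 2x
D D^3 f = -7cos x - sin x - 4sin 2x
E_3pi/2 D D^3 f = cos x - 7sin x + 4sin 2x
D E_3pi/2 D D^3 f = -7cos x - sin x + 8cos 2x
((E_alpha)^3 + E_alpha + D ∘ E_3pi/2 ∘ D ∘ D^3) f = 16 - (437/125)cos x - (1091/125)sin x + (126176/15625)cos 2x - (3689/31250)sin 2x

g(x) = 16 - (437/125)cos x - (1091/125)sin x + (126176/15625)cos 2x - (3689/31250)sin 2x


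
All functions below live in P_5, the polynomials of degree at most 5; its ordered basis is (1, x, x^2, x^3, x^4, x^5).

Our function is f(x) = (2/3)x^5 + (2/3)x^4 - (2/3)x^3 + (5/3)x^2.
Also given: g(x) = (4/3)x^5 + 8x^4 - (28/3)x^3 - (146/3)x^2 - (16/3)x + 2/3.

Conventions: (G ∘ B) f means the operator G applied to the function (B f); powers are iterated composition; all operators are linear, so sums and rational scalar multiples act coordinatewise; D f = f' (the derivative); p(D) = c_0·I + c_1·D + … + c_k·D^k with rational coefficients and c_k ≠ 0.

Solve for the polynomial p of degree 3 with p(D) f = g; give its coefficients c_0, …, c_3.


c_0 = 2, c_1 = 2, c_2 = -1, c_3 = -1

D^0 f = (2/3)x^5 + (2/3)x^4 - (2/3)x^3 + (5/3)x^2
D^1 f = (10/3)x^4 + (8/3)x^3 - 2x^2 + (10/3)x
D^2 f = (40/3)x^3 + 8x^2 - 4x + 10/3
D^3 f = 40x^2 + 16x - 4
matching coefficients of g against c_0 f + c_1 Df + … from the top degree down determines the c_i
solution: c_0 = 2, c_1 = 2, c_2 = -1, c_3 = -1


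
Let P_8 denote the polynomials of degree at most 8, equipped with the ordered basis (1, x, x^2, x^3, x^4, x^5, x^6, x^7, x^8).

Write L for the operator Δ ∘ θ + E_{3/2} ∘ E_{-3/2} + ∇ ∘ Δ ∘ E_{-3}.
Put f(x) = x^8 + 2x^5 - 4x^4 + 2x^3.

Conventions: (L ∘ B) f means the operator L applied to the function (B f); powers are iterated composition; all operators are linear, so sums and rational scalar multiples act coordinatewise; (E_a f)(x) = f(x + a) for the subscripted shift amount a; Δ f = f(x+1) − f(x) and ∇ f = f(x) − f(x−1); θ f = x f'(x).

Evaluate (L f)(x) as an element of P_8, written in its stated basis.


the result is g(x) = x^8 + 64x^7 + 280x^6 - 558x^5 + 8306x^4 - 31394x^3 + 75494x^2 - 95636x + 51062

θ f = 8x^8 + 10x^5 - 16x^4 + 6x^3
Δ θ f = 64x^7 + 224x^6 + 448x^5 + 610x^4 + 484x^3 + 246x^2 + 68x + 8
E_{-3/2} f = x^8 - 12x^7 + 63x^6 - 187x^5 + (2683/8)x^4 - (1417/4)x^3 + (3015/16)x^2 - (297/16)x - 4239/256
E_{3/2} E_{-3/2} f = x^8 + 2x^5 - 4x^4 + 2x^3
E_{-3} f = x^8 - 24x^7 + 252x^6 - 1510x^5 + 5636x^4 - 13378x^3 + 19638x^2 - 16200x + 5697
Δ E_{-3} f = 8x^7 - 140x^6 + 1064x^5 - 4540x^4 + 11700x^3 - 18114x^2 + 15488x - 5585
∇ Δ E_{-3} f = 56x^6 - 1008x^5 + 7700x^4 - 31880x^3 + 75248x^2 - 95704x + 51054
(Δ ∘ θ + E_{3/2} ∘ E_{-3/2} + ∇ ∘ Δ ∘ E_{-3}) f = x^8 + 64x^7 + 280x^6 - 558x^5 + 8306x^4 - 31394x^3 + 75494x^2 - 95636x + 51062


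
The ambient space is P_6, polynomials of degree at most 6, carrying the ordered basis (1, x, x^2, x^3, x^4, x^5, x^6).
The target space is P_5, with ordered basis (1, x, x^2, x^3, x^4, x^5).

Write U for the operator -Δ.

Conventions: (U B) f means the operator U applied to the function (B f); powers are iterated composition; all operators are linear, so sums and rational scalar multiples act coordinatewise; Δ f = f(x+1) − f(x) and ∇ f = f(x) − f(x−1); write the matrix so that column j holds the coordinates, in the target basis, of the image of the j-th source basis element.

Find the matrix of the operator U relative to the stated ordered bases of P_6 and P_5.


the matrix is [[0, -1, -1, -1, -1, -1, -1]; [0, 0, -2, -3, -4, -5, -6]; [0, 0, 0, -3, -6, -10, -15]; [0, 0, 0, 0, -4, -10, -20]; [0, 0, 0, 0, 0, -5, -15]; [0, 0, 0, 0, 0, 0, -6]] (rows listed top to bottom)

image of 1: 0
image of x: -1
image of x^2: -2x - 1
image of x^3: -3x^2 - 3x - 1
image of x^4: -4x^3 - 6x^2 - 4x - 1
image of x^5: -5x^4 - 10x^3 - 10x^2 - 5x - 1
image of x^6: -6x^5 - 15x^4 - 20x^3 - 15x^2 - 6x - 1
each image's coordinates form column j of the matrix


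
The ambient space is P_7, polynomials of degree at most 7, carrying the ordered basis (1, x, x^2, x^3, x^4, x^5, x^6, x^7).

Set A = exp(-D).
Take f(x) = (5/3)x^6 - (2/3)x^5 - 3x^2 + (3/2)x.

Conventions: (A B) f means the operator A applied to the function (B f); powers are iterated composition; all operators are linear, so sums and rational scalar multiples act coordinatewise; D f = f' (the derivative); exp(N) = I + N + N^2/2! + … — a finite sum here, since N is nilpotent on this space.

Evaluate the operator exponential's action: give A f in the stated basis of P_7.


order-1 term: -10x^5 + (10/3)x^4 + 6x - 3/2
order-2 term: 25x^4 - (20/3)x^3 - 3
order-3 term: -(100/3)x^3 + (20/3)x^2
order-4 term: 25x^2 - (10/3)x
order-5 term: -10x + 2/3
order-6 term: 5/3
the series for exp(-D) f terminates at order 6
exp(-D) f = (5/3)x^6 - (32/3)x^5 + (85/3)x^4 - 40x^3 + (86/3)x^2 - (35/6)x - 13/6

the result is g(x) = (5/3)x^6 - (32/3)x^5 + (85/3)x^4 - 40x^3 + (86/3)x^2 - (35/6)x - 13/6


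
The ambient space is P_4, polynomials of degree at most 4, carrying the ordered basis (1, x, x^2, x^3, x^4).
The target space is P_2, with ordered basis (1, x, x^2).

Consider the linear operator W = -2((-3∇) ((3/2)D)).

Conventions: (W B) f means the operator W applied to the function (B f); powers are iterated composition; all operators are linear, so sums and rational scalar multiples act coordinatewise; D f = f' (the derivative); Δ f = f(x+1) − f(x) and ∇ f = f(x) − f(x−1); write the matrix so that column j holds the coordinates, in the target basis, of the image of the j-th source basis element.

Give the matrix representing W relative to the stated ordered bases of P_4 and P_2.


the matrix is [[0, 0, 18, -27, 36]; [0, 0, 0, 54, -108]; [0, 0, 0, 0, 108]] (rows listed top to bottom)

image of 1: 0
image of x: 0
image of x^2: 18
image of x^3: 54x - 27
image of x^4: 108x^2 - 108x + 36
each image's coordinates form column j of the matrix


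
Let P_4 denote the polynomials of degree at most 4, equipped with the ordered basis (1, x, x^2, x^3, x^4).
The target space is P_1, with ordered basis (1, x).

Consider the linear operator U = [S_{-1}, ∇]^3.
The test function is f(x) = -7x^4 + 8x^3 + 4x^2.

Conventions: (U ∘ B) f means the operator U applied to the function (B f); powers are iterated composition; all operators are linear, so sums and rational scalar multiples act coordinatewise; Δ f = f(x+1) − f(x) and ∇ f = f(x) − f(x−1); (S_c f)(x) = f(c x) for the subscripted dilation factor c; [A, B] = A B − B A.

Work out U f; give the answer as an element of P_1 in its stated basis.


∇ f = -28x^3 + 66x^2 - 44x + 11
S_{-1} ∇ f = 28x^3 + 66x^2 + 44x + 11
S_{-1} f = -7x^4 - 8x^3 + 4x^2
∇ S_{-1} f = -28x^3 + 18x^2 + 4x - 5
[S_{-1}, ∇] f = 56x^3 + 48x^2 + 40x + 16
∇ [S_{-1}, ∇] f = 168x^2 - 72x + 48
S_{-1} ∇ [S_{-1}, ∇] f = 168x^2 + 72x + 48
S_{-1} [S_{-1}, ∇] f = -56x^3 + 48x^2 - 40x + 16
∇ S_{-1} [S_{-1}, ∇] f = -168x^2 + 264x - 144
[S_{-1}, ∇] [S_{-1}, ∇] f = 336x^2 - 192x + 192
∇ [S_{-1}, ∇] [S_{-1}, ∇] f = 672x - 528
S_{-1} ∇ [S_{-1}, ∇] [S_{-1}, ∇] f = -672x - 528
S_{-1} [S_{-1}, ∇] [S_{-1}, ∇] f = 336x^2 + 192x + 192
∇ S_{-1} [S_{-1}, ∇] [S_{-1}, ∇] f = 672x - 144
[S_{-1}, ∇] [S_{-1}, ∇] [S_{-1}, ∇] f = -1344x - 384

the image equals g(x) = -1344x - 384


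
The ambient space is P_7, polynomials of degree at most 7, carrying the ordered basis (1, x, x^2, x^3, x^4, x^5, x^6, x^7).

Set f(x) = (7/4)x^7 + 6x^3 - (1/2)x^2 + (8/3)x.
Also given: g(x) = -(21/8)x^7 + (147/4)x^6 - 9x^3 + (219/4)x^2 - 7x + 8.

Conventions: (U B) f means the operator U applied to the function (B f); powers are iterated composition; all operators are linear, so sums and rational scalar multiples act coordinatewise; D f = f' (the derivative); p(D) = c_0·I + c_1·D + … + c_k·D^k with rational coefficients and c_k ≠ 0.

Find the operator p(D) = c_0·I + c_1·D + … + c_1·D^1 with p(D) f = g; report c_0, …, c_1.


D^0 f = (7/4)x^7 + 6x^3 - (1/2)x^2 + (8/3)x
D^1 f = (49/4)x^6 + 18x^2 - x + 8/3
matching coefficients of g against c_0 f + c_1 Df + … from the top degree down determines the c_i
solution: c_0 = -3/2, c_1 = 3

p(D) = -(3/2)·I + 3·D, i.e. c_0 = -3/2, c_1 = 3


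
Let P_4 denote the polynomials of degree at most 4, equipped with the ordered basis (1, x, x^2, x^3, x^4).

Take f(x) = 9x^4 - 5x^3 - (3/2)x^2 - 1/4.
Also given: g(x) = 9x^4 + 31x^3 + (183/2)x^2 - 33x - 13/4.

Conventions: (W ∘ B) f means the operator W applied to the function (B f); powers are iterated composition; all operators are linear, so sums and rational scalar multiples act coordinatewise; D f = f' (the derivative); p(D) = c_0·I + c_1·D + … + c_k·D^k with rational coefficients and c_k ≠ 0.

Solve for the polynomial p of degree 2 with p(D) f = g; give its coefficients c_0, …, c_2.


D^0 f = 9x^4 - 5x^3 - (3/2)x^2 - 1/4
D^1 f = 36x^3 - 15x^2 - 3x
D^2 f = 108x^2 - 30x - 3
matching coefficients of g against c_0 f + c_1 Df + … from the top degree down determines the c_i
solution: c_0 = 1, c_1 = 1, c_2 = 1

c_0 = 1, c_1 = 1, c_2 = 1


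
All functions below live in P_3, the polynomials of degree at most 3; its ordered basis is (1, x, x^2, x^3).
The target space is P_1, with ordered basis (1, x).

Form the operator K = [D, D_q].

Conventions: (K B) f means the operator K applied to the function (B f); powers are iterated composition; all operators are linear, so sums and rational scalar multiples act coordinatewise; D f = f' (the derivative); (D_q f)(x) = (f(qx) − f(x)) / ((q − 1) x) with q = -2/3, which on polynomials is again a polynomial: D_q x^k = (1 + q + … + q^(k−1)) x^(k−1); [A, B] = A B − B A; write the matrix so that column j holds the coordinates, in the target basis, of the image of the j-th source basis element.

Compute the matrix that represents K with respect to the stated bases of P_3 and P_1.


the matrix is [[0, 0, -5/3, 0]; [0, 0, 0, 5/9]] (rows listed top to bottom)

image of 1: 0
image of x: 0
image of x^2: -5/3
image of x^3: (5/9)x
each image's coordinates form column j of the matrix


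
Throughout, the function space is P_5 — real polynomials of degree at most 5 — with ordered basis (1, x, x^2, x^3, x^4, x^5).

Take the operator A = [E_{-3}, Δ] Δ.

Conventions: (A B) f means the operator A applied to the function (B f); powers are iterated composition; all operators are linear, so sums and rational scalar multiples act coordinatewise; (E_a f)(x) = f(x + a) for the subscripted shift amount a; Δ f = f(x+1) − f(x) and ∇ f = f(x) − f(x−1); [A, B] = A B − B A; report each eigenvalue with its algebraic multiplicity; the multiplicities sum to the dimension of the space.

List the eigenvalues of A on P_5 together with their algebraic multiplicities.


λ = 0 (multiplicity 6)

image of 1: 0
image of x: 0
image of x^2: 0
image of x^3: 0
image of x^4: 0
image of x^5: 0
the matrix is upper triangular; its diagonal is (0, 0, 0, 0, 0, 0)
for a triangular matrix the eigenvalues are the diagonal entries, with algebraic multiplicity their repetition count


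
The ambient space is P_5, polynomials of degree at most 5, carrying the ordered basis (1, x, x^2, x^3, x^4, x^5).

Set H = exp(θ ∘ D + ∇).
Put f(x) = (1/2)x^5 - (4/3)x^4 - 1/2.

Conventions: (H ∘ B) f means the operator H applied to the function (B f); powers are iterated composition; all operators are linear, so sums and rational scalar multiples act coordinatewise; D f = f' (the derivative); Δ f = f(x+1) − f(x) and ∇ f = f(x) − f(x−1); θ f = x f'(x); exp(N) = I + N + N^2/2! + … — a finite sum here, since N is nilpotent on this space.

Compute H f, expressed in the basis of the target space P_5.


order-1 term: (25/2)x^4 - (79/3)x^3 + 13x^2 - (47/6)x + 11/6
order-2 term: 100x^3 - 156x^2 + (181/2)x - 179/6
order-3 term: 300x^2 - 308x + 231/2
order-4 term: 300x - 152
order-5 term: 60
the series for exp(θ ∘ D + ∇) f terminates at order 5
exp(θ ∘ D + ∇) f = (1/2)x^5 + (67/6)x^4 + (221/3)x^3 + 157x^2 + (224/3)x - 5

the result is g(x) = (1/2)x^5 + (67/6)x^4 + (221/3)x^3 + 157x^2 + (224/3)x - 5


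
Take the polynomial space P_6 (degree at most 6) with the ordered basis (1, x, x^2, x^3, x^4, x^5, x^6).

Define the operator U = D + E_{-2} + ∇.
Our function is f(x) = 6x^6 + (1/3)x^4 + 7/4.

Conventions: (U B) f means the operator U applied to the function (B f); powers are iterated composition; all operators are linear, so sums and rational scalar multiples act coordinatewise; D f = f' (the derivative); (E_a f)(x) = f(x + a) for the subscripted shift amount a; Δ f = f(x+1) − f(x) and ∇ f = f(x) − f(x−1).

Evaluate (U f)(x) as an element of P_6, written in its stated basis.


the image equals g(x) = 6x^6 + (811/3)x^4 - 840x^3 + 1356x^2 - (3376/3)x + 1539/4

D f = 36x^5 + (4/3)x^3
E_{-2} f = 6x^6 - 72x^5 + (1081/3)x^4 - (2888/3)x^3 + 1448x^2 - (3488/3)x + 4693/12
∇ f = 36x^5 - 90x^4 + (364/3)x^3 - 92x^2 + (112/3)x - 19/3
(D + E_{-2} + ∇) f = 6x^6 + (811/3)x^4 - 840x^3 + 1356x^2 - (3376/3)x + 1539/4


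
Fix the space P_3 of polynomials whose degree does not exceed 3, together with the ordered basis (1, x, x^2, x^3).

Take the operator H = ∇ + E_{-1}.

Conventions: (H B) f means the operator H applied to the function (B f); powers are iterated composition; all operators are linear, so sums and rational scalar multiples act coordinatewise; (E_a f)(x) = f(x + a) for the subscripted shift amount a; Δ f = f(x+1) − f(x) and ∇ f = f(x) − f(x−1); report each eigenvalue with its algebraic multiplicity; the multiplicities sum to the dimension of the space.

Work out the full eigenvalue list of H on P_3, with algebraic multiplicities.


λ = 1 (multiplicity 4)

image of 1: 1
image of x: x
image of x^2: x^2
image of x^3: x^3
the matrix is upper triangular; its diagonal is (1, 1, 1, 1)
for a triangular matrix the eigenvalues are the diagonal entries, with algebraic multiplicity their repetition count


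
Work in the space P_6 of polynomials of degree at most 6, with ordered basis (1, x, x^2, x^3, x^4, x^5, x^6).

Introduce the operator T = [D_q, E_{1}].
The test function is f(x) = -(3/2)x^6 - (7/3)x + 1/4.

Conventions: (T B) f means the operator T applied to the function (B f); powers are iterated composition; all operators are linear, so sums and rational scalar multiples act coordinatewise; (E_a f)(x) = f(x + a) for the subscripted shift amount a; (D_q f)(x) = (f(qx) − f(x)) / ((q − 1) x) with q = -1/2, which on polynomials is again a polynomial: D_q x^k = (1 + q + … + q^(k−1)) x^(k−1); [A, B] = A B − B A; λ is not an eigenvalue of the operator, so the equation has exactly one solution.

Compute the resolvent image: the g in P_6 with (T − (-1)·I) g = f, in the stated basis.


g(x) = -(3/2)x^6 + (81/64)x^4 + (135/32)x^3 + (5751/512)x^2 + (3949/1536)x - 22883/1024

write g with unknown coordinates in the stated basis and equate coefficients in (T − (-1)·I) g = f
solving from the highest basis element down gives g = -(3/2)x^6 + (81/64)x^4 + (135/32)x^3 + (5751/512)x^2 + (3949/1536)x - 22883/1024
check: T g = -(81/64)x^4 - (135/32)x^3 - (5751/512)x^2 - (2511/512)x + 23139/1024
so T g − (-1)·g = -(3/2)x^6 - (7/3)x + 1/4 = f ✓


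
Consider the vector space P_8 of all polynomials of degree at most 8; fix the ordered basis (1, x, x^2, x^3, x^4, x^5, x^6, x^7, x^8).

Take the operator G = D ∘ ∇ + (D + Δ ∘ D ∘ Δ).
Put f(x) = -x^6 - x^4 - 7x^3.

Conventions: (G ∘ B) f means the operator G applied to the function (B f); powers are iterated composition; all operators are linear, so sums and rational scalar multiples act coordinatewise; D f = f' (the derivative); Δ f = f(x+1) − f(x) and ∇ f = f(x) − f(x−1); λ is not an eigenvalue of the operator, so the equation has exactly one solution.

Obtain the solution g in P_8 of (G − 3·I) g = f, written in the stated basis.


the image equals g(x) = (1/3)x^6 + (2/3)x^5 + (43/9)x^4 + (535/27)x^3 + (2491/27)x^2 + (15770/81)x + 54899/243

write g with unknown coordinates in the stated basis and equate coefficients in (G − 3·I) g = f
solving from the highest basis element down gives g = (1/3)x^6 + (2/3)x^5 + (43/9)x^4 + (535/27)x^3 + (2491/27)x^2 + (15770/81)x + 54899/243
check: G g = 2x^5 + (40/3)x^4 + (472/9)x^3 + (2491/9)x^2 + (15770/27)x + 54899/81
so G g − 3·g = -x^6 - x^4 - 7x^3 = f ✓


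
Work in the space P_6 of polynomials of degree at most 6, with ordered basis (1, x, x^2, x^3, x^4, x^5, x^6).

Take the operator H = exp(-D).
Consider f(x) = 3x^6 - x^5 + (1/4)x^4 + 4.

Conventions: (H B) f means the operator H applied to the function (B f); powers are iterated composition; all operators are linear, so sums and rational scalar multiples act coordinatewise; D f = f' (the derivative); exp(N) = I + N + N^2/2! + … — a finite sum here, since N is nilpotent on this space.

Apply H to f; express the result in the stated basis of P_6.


order-1 term: -18x^5 + 5x^4 - x^3
order-2 term: 45x^4 - 10x^3 + (3/2)x^2
order-3 term: -60x^3 + 10x^2 - x
order-4 term: 45x^2 - 5x + 1/4
order-5 term: -18x + 1
order-6 term: 3
the series for exp(-D) f terminates at order 6
exp(-D) f = 3x^6 - 19x^5 + (201/4)x^4 - 71x^3 + (113/2)x^2 - 24x + 33/4

the image equals g(x) = 3x^6 - 19x^5 + (201/4)x^4 - 71x^3 + (113/2)x^2 - 24x + 33/4


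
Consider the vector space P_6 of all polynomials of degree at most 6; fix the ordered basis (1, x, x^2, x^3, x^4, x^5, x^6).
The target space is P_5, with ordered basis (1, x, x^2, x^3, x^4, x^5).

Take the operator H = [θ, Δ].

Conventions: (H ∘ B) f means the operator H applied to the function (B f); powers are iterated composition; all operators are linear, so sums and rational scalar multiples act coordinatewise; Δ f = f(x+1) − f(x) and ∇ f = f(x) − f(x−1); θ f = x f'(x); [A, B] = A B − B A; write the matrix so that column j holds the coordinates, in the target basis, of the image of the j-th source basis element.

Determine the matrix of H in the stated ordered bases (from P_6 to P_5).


image of 1: 0
image of x: -1
image of x^2: -2x - 2
image of x^3: -3x^2 - 6x - 3
image of x^4: -4x^3 - 12x^2 - 12x - 4
image of x^5: -5x^4 - 20x^3 - 30x^2 - 20x - 5
image of x^6: -6x^5 - 30x^4 - 60x^3 - 60x^2 - 30x - 6
each image's coordinates form column j of the matrix

the matrix is [[0, -1, -2, -3, -4, -5, -6]; [0, 0, -2, -6, -12, -20, -30]; [0, 0, 0, -3, -12, -30, -60]; [0, 0, 0, 0, -4, -20, -60]; [0, 0, 0, 0, 0, -5, -30]; [0, 0, 0, 0, 0, 0, -6]] (rows listed top to bottom)


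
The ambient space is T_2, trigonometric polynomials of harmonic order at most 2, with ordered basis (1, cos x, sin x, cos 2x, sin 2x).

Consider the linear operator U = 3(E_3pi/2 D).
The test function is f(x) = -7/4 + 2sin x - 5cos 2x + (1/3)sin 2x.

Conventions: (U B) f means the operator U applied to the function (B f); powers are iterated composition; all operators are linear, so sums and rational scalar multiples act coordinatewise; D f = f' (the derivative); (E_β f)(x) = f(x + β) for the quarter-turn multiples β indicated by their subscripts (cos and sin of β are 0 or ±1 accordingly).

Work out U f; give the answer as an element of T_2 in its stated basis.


the result is g(x) = 6sin x - 2cos 2x - 30sin 2x

D f = 2cos x + (2/3)cos 2x + 10sin 2x
E_3pi/2 D f = 2sin x - (2/3)cos 2x - 10sin 2x
(3(E_3pi/2 D)) f = 6sin x - 2cos 2x - 30sin 2x


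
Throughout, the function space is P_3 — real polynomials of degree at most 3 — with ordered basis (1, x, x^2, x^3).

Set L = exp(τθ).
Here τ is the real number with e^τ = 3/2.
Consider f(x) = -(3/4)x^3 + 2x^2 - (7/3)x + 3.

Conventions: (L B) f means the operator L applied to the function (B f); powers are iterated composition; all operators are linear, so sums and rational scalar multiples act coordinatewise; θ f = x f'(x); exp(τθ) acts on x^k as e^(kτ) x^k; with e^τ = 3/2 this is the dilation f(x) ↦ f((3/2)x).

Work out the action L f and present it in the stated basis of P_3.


the image equals g(x) = -(81/32)x^3 + (9/2)x^2 - (7/2)x + 3

exp(τθ) x^k = e^(kτ) x^k; with e^τ = 3/2 this sends x^k to (3/2)^k x^k
x ↦ 3/2 x
x^2 ↦ 9/4 x^2
x^3 ↦ 27/8 x^3
applying this coordinatewise to f: exp(τθ) f = -(81/32)x^3 + (9/2)x^2 - (7/2)x + 3
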